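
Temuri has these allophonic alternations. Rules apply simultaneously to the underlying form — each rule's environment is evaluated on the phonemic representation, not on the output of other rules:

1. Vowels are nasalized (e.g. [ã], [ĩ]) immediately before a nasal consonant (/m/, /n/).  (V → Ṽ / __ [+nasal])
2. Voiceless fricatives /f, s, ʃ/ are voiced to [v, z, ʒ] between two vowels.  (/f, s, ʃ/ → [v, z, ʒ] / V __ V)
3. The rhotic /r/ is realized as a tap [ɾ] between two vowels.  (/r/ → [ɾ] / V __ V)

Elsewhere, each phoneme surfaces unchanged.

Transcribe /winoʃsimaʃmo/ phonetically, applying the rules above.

[wĩnoʃsĩmaʃmo]

/w/ (word-initial) is unaffected → [w].
/i/ — between /w/ and /n/, before a nasal consonant — surfaces as [ĩ] (rule 1).
/n/ — not in any rule's target class → [n].
/o/ (between /n/ and /ʃ/): rule 1 targets it, but not before a nasal consonant → unchanged [o].
/ʃ/ (between /o/ and /s/) is in the target of rule 2 but the environment (between two vowels) is not met → [ʃ].
/s/ (between /ʃ/ and /i/): rule 2 targets it, but not between two vowels → unchanged [s].
/i/ (between /s/ and /m/) occurs before a nasal consonant → [ĩ] by rule 1.
/m/ stays [m].
/a/ (between /m/ and /ʃ/): rule 1 targets it, but not before a nasal consonant → unchanged [a].
/ʃ/ (between /a/ and /m/) fails the environment for rule 2, so it stays [ʃ].
/m/ stays [m].
/o/ (word-final): rule 1 targets it, but not before a nasal consonant → unchanged [o].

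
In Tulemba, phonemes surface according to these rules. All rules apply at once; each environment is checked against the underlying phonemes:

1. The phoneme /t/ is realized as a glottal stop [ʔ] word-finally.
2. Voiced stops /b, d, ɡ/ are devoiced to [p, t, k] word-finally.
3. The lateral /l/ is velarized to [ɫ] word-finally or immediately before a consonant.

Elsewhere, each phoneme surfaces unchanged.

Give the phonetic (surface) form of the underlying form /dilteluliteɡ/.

[diɫtelulitek]

/d/ — word-initial; rule 2 does not apply here → [d].
/i/ stays [i].
/l/ (between /i/ and /t/): word-finally or immediately before a consonant, so rule 3 applies → [ɫ].
/t/ — between /l/ and /e/; rule 1 does not apply here → [t].
/e/ (between /t/ and /l/): no rule targets it → [e].
/l/ (between /e/ and /u/) is in the target of rule 3 but the environment (word-finally or immediately before a consonant) is not met → [l].
/u/ (between /l/ and /l/) is unaffected → [u].
/l/ (between /u/ and /i/): rule 3 targets it, but not word-finally or immediately before a consonant → unchanged [l].
/i/ (between /l/ and /t/): no rule targets it → [i].
/t/ (between /i/ and /e/) fails the environment for rule 1, so it stays [t].
/e/ (between /t/ and /ɡ/) is unaffected → [e].
/ɡ/ (word-final) occurs word-finally → [k] by rule 2.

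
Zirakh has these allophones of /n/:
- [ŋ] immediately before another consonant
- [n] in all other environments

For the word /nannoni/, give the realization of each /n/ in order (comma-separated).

Occurrence 1 (position 1): no conditioning environment matches → elsewhere allophone [n].
Occurrence 2 (position 3): immediately before another consonant → [ŋ].
Occurrence 3 (position 4): no conditioning environment matches → elsewhere allophone [n].
Occurrence 4 (position 6): no conditioning environment matches → elsewhere allophone [n].

[n], [ŋ], [n], [n]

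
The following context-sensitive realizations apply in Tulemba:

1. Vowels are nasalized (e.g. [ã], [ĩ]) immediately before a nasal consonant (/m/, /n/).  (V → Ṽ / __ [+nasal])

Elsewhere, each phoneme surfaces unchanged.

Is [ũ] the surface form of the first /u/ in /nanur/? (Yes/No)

No

/u/ (between /n/ and /r/) fails the environment for rule 1, so it stays [u].
The actual realization is [u], not [ũ].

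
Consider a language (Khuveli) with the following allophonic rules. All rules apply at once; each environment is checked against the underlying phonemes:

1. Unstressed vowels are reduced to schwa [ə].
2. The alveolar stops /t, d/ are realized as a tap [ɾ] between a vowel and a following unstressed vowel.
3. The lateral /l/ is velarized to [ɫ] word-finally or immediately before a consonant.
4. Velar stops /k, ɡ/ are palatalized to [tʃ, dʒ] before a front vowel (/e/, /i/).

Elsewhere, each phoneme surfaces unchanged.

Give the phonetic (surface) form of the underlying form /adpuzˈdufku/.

/a/ (word-initial): in an unstressed syllable, so rule 1 applies → [ə].
/d/ (between /a/ and /p/) is in the target of rule 2 but the environment (between a vowel and a following unstressed vowel) is not met → [d].
/p/ (between /d/ and /u/) is unaffected → [p].
/u/ meets the environment for rule 1 (in an unstressed syllable) → [ə].
/z/ (between /u/ and /d/): no rule targets it → [z].
/d/ (between /z/ and /u/) is in the target of rule 2 but the environment (between a vowel and a following unstressed vowel) is not met → [d].
/u/ (between /d/ and /f/) is in the target of rule 1 but the environment (in an unstressed syllable) is not met → [u].
/f/ (between /u/ and /k/): no rule targets it → [f].
/k/ (between /f/ and /u/) is in the target of rule 4 but the environment (before a front vowel) is not met → [k].
/u/ (word-final) occurs in an unstressed syllable → [ə] by rule 1.

[ədpəzˈdufkə]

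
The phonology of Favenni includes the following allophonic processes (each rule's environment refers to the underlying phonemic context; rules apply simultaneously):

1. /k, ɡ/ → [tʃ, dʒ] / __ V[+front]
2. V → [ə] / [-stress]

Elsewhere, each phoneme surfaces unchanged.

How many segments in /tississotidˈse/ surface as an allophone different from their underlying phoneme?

4

Segments that undergo a rule: /i/ → [ə] (rule 2); /i/ → [ə] (rule 2); /o/ → [ə] (rule 2); /i/ → [ə] (rule 2).
All other segments surface unchanged.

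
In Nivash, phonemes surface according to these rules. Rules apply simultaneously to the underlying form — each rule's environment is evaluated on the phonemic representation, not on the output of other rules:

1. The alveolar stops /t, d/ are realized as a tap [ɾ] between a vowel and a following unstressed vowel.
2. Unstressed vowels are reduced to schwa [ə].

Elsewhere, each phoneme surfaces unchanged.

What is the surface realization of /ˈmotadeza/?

[ˈmoɾəɾəzə]

/o/ — between /m/ and /t/; rule 2 does not apply here → [o].
/t/ (between /o/ and /a/) occurs between a vowel and a following unstressed vowel → [ɾ] by rule 1.
Rule 2 applies to /a/ (between /t/ and /d/: in an unstressed syllable) → [ə].
Rule 1 applies to /d/ (between /a/ and /e/: between a vowel and a following unstressed vowel) → [ɾ].
Rule 2 applies to /e/ (between /d/ and /z/: in an unstressed syllable) → [ə].
Rule 2 applies to /a/ (word-final: in an unstressed syllable) → [ə].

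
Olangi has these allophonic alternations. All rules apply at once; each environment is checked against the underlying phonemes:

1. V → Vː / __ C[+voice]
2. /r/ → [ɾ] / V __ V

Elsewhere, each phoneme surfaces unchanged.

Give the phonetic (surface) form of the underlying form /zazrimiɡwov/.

/z/ stays [z].
Rule 1 applies to /a/ (between /z/ and /z/: before a voiced consonant) → [aː].
/z/ — not in any rule's target class → [z].
/r/ (between /z/ and /i/): rule 2 targets it, but not between two vowels → unchanged [r].
/i/ (between /r/ and /m/) occurs before a voiced consonant → [iː] by rule 1.
/m/ — not in any rule's target class → [m].
Rule 1 applies to /i/ (between /m/ and /ɡ/: before a voiced consonant) → [iː].
/ɡ/ — not in any rule's target class → [ɡ].
/w/ — not in any rule's target class → [w].
Rule 1 applies to /o/ (between /w/ and /v/: before a voiced consonant) → [oː].
/v/ (word-final) is unaffected → [v].

[zaːzriːmiːɡwoːv]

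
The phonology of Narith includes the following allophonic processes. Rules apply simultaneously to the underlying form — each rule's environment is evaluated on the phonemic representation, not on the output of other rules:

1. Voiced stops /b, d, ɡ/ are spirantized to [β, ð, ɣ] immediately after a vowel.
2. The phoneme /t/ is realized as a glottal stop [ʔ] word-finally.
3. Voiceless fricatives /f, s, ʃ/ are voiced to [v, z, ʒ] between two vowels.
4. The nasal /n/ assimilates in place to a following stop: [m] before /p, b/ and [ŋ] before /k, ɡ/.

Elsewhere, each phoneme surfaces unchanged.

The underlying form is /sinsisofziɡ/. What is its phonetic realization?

/s/ (word-initial) is in the target of rule 3 but the environment (between two vowels) is not met → [s].
/i/ (between /s/ and /n/) is unaffected → [i].
/n/ (between /i/ and /s/) is in the target of rule 4 but the environment (before a labial or velar stop) is not met → [n].
/s/ (between /n/ and /i/) is in the target of rule 3 but the environment (between two vowels) is not met → [s].
/i/ — not in any rule's target class → [i].
/s/ (between /i/ and /o/): between two vowels, so rule 3 applies → [z].
/o/ (between /s/ and /f/): no rule targets it → [o].
/f/ — between /o/ and /z/; rule 3 does not apply here → [f].
/z/ (between /f/ and /i/): no rule targets it → [z].
/i/ — not in any rule's target class → [i].
/ɡ/ — word-final, immediately after a vowel — surfaces as [ɣ] (rule 1).

[sinsizofziɣ]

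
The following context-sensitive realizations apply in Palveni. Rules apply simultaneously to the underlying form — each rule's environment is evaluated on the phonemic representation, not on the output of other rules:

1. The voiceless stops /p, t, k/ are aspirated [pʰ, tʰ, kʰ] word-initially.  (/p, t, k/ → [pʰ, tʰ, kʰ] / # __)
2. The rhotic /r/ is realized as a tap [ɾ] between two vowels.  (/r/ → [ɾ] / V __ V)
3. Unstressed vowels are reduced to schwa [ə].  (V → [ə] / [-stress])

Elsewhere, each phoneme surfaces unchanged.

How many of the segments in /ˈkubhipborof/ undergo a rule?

5

Segments that undergo a rule: /k/ → [kʰ] (rule 1); /i/ → [ə] (rule 3); /o/ → [ə] (rule 3); /r/ → [ɾ] (rule 2); /o/ → [ə] (rule 3).
All other segments surface unchanged.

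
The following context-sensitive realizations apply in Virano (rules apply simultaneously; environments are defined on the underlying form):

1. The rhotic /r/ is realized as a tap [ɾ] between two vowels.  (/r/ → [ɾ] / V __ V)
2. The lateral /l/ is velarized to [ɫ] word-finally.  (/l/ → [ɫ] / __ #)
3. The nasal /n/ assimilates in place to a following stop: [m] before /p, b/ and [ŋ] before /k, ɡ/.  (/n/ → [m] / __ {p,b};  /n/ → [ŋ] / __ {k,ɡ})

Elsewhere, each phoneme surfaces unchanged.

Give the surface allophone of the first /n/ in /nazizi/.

[n]

/n/ (word-initial): rule 3 targets it, but not before a labial or velar stop → unchanged [n].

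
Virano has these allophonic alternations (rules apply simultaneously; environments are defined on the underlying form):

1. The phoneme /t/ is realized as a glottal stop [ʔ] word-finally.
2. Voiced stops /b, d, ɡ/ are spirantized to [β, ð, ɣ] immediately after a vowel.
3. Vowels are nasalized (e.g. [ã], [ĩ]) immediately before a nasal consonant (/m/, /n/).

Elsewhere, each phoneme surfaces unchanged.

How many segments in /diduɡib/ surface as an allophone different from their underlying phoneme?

Segments that undergo a rule: /d/ → [ð] (rule 2); /ɡ/ → [ɣ] (rule 2); /b/ → [β] (rule 2).
All other segments surface unchanged.

3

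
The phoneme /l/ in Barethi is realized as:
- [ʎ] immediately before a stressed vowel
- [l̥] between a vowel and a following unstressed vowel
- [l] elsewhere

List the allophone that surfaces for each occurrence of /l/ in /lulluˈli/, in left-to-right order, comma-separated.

Occurrence 1 (position 1): no conditioning environment matches → elsewhere allophone [l].
Occurrence 2 (position 3): no conditioning environment matches → elsewhere allophone [l].
Occurrence 3 (position 4): no conditioning environment matches → elsewhere allophone [l].
Occurrence 4 (position 6): immediately before a stressed vowel → [ʎ].

[l], [l], [l], [ʎ]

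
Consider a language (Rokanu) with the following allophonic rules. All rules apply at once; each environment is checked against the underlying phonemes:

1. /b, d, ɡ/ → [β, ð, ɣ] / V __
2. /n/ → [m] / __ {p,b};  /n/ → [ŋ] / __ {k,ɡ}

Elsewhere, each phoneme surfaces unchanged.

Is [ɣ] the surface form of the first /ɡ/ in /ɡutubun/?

No

/ɡ/ (word-initial): rule 1 targets it, but not immediately after a vowel → unchanged [ɡ].
The actual realization is [ɡ], not [ɣ].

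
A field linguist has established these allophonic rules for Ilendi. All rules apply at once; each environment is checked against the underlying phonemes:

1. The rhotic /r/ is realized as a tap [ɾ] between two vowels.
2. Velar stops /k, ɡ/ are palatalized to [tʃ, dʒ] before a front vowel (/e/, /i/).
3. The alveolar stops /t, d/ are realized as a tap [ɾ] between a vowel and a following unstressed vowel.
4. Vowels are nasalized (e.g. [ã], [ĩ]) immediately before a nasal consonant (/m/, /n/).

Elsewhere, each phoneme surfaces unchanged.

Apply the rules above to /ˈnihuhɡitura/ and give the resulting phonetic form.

[ˈnihuhdʒiɾuɾa]

/n/ (word-initial) is unaffected → [n].
/i/ (between /n/ and /h/) fails the environment for rule 4, so it stays [i].
/h/ stays [h].
/u/ (between /h/ and /h/) fails the environment for rule 4, so it stays [u].
/h/ stays [h].
/ɡ/ (between /h/ and /i/): before a front vowel, so rule 2 applies → [dʒ].
/i/ — between /ɡ/ and /t/; rule 4 does not apply here → [i].
/t/ (between /i/ and /u/) occurs between a vowel and a following unstressed vowel → [ɾ] by rule 3.
/u/ (between /t/ and /r/) is in the target of rule 4 but the environment (before a nasal consonant) is not met → [u].
Rule 1 applies to /r/ (between /u/ and /a/: between two vowels) → [ɾ].
/a/ (word-final) is in the target of rule 4 but the environment (before a nasal consonant) is not met → [a].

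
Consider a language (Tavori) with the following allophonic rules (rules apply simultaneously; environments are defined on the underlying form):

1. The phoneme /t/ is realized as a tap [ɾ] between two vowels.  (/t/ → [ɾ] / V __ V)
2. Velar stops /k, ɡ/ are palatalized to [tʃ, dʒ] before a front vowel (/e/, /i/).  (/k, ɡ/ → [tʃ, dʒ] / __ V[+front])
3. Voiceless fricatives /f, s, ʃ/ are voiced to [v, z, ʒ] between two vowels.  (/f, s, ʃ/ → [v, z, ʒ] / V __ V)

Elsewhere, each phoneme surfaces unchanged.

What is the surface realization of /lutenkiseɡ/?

[luɾentʃizeɡ]

/l/ — not in any rule's target class → [l].
/u/ stays [u].
/t/ (between /u/ and /e/) occurs between two vowels → [ɾ] by rule 1.
/e/ (between /t/ and /n/): no rule targets it → [e].
/n/ (between /e/ and /k/) is unaffected → [n].
Rule 2 applies to /k/ (between /n/ and /i/: before a front vowel) → [tʃ].
/i/ stays [i].
/s/ (between /i/ and /e/): between two vowels, so rule 3 applies → [z].
/e/ (between /s/ and /ɡ/): no rule targets it → [e].
/ɡ/ (word-final): rule 2 targets it, but not before a front vowel → unchanged [ɡ].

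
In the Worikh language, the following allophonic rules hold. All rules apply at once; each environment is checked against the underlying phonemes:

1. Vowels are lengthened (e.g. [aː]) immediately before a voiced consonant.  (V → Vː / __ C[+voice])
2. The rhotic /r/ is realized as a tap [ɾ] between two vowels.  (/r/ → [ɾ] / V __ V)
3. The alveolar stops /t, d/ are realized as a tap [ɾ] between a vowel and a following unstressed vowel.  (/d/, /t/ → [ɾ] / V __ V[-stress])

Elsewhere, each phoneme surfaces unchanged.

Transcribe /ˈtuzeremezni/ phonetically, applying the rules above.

/t/ (word-initial) fails the environment for rule 3, so it stays [t].
/u/ — between /t/ and /z/, before a voiced consonant — surfaces as [uː] (rule 1).
/z/ (between /u/ and /e/): no rule targets it → [z].
/e/ (between /z/ and /r/) occurs before a voiced consonant → [eː] by rule 1.
/r/ — between /e/ and /e/, between two vowels — surfaces as [ɾ] (rule 2).
/e/ — between /r/ and /m/, before a voiced consonant — surfaces as [eː] (rule 1).
/m/ (between /e/ and /e/): no rule targets it → [m].
/e/ — between /m/ and /z/, before a voiced consonant — surfaces as [eː] (rule 1).
/z/ — not in any rule's target class → [z].
/n/ — not in any rule's target class → [n].
/i/ — word-final; rule 1 does not apply here → [i].

[ˈtuːzeːɾeːmeːzni]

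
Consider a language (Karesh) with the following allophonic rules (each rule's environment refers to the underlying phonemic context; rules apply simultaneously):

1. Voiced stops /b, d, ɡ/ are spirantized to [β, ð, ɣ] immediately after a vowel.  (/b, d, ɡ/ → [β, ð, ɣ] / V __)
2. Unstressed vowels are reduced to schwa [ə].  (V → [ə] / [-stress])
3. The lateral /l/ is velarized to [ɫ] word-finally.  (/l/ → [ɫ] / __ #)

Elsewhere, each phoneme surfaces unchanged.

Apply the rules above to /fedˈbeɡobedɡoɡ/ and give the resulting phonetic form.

[fəðˈbeɣəβəðɡəɣ]

/f/ (word-initial): no rule targets it → [f].
/e/ (between /f/ and /d/): in an unstressed syllable, so rule 2 applies → [ə].
/d/ meets the environment for rule 1 (immediately after a vowel) → [ð].
/b/ — between /d/ and /e/; rule 1 does not apply here → [b].
/e/ — between /b/ and /ɡ/; rule 2 does not apply here → [e].
/ɡ/ meets the environment for rule 1 (immediately after a vowel) → [ɣ].
/o/ meets the environment for rule 2 (in an unstressed syllable) → [ə].
/b/ meets the environment for rule 1 (immediately after a vowel) → [β].
/e/ meets the environment for rule 2 (in an unstressed syllable) → [ə].
/d/ — between /e/ and /ɡ/, immediately after a vowel — surfaces as [ð] (rule 1).
/ɡ/ — between /d/ and /o/; rule 1 does not apply here → [ɡ].
/o/ (between /ɡ/ and /ɡ/): in an unstressed syllable, so rule 2 applies → [ə].
/ɡ/ (word-final) occurs immediately after a vowel → [ɣ] by rule 1.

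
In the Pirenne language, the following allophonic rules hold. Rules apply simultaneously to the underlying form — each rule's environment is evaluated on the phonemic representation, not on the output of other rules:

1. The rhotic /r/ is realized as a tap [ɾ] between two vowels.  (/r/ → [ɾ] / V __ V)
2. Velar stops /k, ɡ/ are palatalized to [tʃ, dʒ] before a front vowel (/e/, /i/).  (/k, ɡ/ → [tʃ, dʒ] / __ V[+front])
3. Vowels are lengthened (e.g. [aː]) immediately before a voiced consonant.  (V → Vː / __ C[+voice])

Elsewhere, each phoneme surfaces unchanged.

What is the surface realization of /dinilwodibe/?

[diːniːlwoːdiːbe]

/d/ (word-initial) is unaffected → [d].
/i/ meets the environment for rule 3 (before a voiced consonant) → [iː].
/n/ (between /i/ and /i/) is unaffected → [n].
/i/ — between /n/ and /l/, before a voiced consonant — surfaces as [iː] (rule 3).
/l/ stays [l].
/w/ (between /l/ and /o/) is unaffected → [w].
/o/ — between /w/ and /d/, before a voiced consonant — surfaces as [oː] (rule 3).
/d/ (between /o/ and /i/): no rule targets it → [d].
Rule 3 applies to /i/ (between /d/ and /b/: before a voiced consonant) → [iː].
/b/ — not in any rule's target class → [b].
/e/ — word-final; rule 3 does not apply here → [e].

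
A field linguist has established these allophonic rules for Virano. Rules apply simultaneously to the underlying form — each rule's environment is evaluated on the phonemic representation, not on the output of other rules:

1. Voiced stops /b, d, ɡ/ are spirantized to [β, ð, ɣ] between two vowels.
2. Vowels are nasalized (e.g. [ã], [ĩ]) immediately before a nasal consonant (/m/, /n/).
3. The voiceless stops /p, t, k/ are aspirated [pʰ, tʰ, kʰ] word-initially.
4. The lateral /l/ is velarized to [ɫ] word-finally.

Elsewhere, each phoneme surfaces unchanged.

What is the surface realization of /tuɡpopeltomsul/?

/t/ meets the environment for rule 3 (word-initially) → [tʰ].
/u/ — between /t/ and /ɡ/; rule 2 does not apply here → [u].
/ɡ/ (between /u/ and /p/) is in the target of rule 1 but the environment (between two vowels) is not met → [ɡ].
/p/ (between /ɡ/ and /o/) fails the environment for rule 3, so it stays [p].
/o/ (between /p/ and /p/) is in the target of rule 2 but the environment (before a nasal consonant) is not met → [o].
/p/ (between /o/ and /e/): rule 3 targets it, but not word-initially → unchanged [p].
/e/ (between /p/ and /l/): rule 2 targets it, but not before a nasal consonant → unchanged [e].
/l/ (between /e/ and /t/): rule 4 targets it, but not word-finally → unchanged [l].
/t/ (between /l/ and /o/) fails the environment for rule 3, so it stays [t].
/o/ — between /t/ and /m/, before a nasal consonant — surfaces as [õ] (rule 2).
/m/ (between /o/ and /s/) is unaffected → [m].
/s/ (between /m/ and /u/) is unaffected → [s].
/u/ — between /s/ and /l/; rule 2 does not apply here → [u].
/l/ (word-final) occurs word-finally → [ɫ] by rule 4.

[tʰuɡpopeltõmsuɫ]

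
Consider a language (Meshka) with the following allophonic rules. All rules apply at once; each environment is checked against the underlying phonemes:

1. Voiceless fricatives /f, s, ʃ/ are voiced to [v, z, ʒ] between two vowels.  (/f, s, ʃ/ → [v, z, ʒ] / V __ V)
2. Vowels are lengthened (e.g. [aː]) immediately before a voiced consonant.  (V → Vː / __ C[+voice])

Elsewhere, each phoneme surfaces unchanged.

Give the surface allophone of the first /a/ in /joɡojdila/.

[a]

/a/ — word-final; rule 2 does not apply here → [a].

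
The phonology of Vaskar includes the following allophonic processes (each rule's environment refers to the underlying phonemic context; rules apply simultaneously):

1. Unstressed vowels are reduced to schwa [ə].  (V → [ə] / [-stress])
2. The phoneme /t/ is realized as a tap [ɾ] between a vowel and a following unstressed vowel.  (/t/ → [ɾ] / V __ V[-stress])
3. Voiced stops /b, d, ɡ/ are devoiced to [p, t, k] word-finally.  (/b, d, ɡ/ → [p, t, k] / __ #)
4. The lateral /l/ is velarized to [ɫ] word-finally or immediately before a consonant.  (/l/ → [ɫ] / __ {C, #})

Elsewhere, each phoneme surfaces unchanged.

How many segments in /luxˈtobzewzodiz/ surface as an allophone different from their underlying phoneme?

Segments that undergo a rule: /u/ → [ə] (rule 1); /e/ → [ə] (rule 1); /o/ → [ə] (rule 1); /i/ → [ə] (rule 1).
All other segments surface unchanged.

4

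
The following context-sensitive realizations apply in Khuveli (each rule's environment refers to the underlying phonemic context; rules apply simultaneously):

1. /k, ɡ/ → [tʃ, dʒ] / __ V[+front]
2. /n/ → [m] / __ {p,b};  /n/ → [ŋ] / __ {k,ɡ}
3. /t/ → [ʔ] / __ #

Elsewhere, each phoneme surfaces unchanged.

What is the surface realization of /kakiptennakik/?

/k/ — word-initial; rule 1 does not apply here → [k].
/a/ stays [a].
/k/ (between /a/ and /i/): before a front vowel, so rule 1 applies → [tʃ].
/i/ (between /k/ and /p/) is unaffected → [i].
/p/ — not in any rule's target class → [p].
/t/ (between /p/ and /e/) fails the environment for rule 3, so it stays [t].
/e/ (between /t/ and /n/) is unaffected → [e].
/n/ (between /e/ and /n/): rule 2 targets it, but not before a labial or velar stop → unchanged [n].
/n/ (between /n/ and /a/) fails the environment for rule 2, so it stays [n].
/a/ stays [a].
/k/ — between /a/ and /i/, before a front vowel — surfaces as [tʃ] (rule 1).
/i/ (between /k/ and /k/) is unaffected → [i].
/k/ (word-final) fails the environment for rule 1, so it stays [k].

[katʃiptennatʃik]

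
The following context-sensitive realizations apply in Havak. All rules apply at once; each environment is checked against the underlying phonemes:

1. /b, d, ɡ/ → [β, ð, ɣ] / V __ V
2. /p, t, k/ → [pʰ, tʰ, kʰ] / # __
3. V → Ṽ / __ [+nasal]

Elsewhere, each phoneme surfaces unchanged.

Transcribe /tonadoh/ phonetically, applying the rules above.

/t/ — word-initial, word-initially — surfaces as [tʰ] (rule 2).
/o/ (between /t/ and /n/): before a nasal consonant, so rule 3 applies → [õ].
/n/ — not in any rule's target class → [n].
/a/ (between /n/ and /d/) fails the environment for rule 3, so it stays [a].
/d/ meets the environment for rule 1 (between two vowels) → [ð].
/o/ (between /d/ and /h/) fails the environment for rule 3, so it stays [o].
/h/ — not in any rule's target class → [h].

[tʰõnaðoh]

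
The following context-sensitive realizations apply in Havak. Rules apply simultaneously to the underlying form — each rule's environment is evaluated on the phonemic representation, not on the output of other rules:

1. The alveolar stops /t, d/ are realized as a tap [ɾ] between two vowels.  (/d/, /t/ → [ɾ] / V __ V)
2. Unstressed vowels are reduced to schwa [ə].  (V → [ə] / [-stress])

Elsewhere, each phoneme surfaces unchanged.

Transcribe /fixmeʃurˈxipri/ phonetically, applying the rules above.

[fəxməʃərˈxiprə]

/f/ stays [f].
/i/ (between /f/ and /x/): in an unstressed syllable, so rule 2 applies → [ə].
/x/ (between /i/ and /m/) is unaffected → [x].
/m/ — not in any rule's target class → [m].
/e/ (between /m/ and /ʃ/) occurs in an unstressed syllable → [ə] by rule 2.
/ʃ/ (between /e/ and /u/) is unaffected → [ʃ].
/u/ — between /ʃ/ and /r/, in an unstressed syllable — surfaces as [ə] (rule 2).
/r/ — not in any rule's target class → [r].
/x/ stays [x].
/i/ (between /x/ and /p/): rule 2 targets it, but not in an unstressed syllable → unchanged [i].
/p/ stays [p].
/r/ stays [r].
/i/ meets the environment for rule 2 (in an unstressed syllable) → [ə].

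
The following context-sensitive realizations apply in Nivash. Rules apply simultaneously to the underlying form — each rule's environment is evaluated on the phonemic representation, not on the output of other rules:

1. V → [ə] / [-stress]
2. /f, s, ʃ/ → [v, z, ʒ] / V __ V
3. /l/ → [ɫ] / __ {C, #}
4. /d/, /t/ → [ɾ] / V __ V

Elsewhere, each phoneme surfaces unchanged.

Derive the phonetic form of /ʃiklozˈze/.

/ʃ/ (word-initial) is in the target of rule 2 but the environment (between two vowels) is not met → [ʃ].
/i/ meets the environment for rule 1 (in an unstressed syllable) → [ə].
/k/ (between /i/ and /l/) is unaffected → [k].
/l/ (between /k/ and /o/) fails the environment for rule 3, so it stays [l].
Rule 1 applies to /o/ (between /l/ and /z/: in an unstressed syllable) → [ə].
/z/ (between /o/ and /z/): no rule targets it → [z].
/z/ (between /z/ and /e/): no rule targets it → [z].
/e/ — word-final; rule 1 does not apply here → [e].

[ʃəkləzˈze]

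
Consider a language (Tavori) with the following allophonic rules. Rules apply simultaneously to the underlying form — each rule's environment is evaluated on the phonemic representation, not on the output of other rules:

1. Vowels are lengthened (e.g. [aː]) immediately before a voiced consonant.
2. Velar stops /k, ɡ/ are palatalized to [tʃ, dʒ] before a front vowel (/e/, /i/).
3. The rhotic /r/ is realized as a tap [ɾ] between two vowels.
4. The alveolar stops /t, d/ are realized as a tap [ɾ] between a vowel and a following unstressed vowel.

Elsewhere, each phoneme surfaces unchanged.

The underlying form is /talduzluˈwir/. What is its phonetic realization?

/t/ (word-initial) is in the target of rule 4 but the environment (between a vowel and a following unstressed vowel) is not met → [t].
/a/ (between /t/ and /l/): before a voiced consonant, so rule 1 applies → [aː].
/l/ stays [l].
/d/ (between /l/ and /u/): rule 4 targets it, but not between a vowel and a following unstressed vowel → unchanged [d].
/u/ — between /d/ and /z/, before a voiced consonant — surfaces as [uː] (rule 1).
/z/ (between /u/ and /l/) is unaffected → [z].
/l/ stays [l].
Rule 1 applies to /u/ (between /l/ and /w/: before a voiced consonant) → [uː].
/w/ stays [w].
Rule 1 applies to /i/ (between /w/ and /r/: before a voiced consonant) → [iː].
/r/ — word-final; rule 3 does not apply here → [r].

[taːlduːzluːˈwiːr]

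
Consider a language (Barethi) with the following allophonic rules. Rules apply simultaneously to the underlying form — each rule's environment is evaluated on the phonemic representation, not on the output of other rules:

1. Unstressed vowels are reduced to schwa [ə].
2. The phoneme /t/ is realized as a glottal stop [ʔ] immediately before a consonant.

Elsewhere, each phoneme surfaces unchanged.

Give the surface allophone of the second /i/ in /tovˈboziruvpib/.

[ə]

Rule 1 applies to /i/ (between /p/ and /b/: in an unstressed syllable) → [ə].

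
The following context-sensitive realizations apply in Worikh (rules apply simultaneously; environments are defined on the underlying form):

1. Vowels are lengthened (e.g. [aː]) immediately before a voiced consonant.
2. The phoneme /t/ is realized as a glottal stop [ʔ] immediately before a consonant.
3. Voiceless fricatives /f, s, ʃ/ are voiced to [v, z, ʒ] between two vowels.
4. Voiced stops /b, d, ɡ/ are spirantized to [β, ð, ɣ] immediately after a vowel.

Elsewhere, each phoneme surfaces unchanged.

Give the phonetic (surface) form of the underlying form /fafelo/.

/f/ (word-initial) is in the target of rule 3 but the environment (between two vowels) is not met → [f].
/a/ (between /f/ and /f/) is in the target of rule 1 but the environment (before a voiced consonant) is not met → [a].
/f/ (between /a/ and /e/): between two vowels, so rule 3 applies → [v].
/e/ (between /f/ and /l/) occurs before a voiced consonant → [eː] by rule 1.
/l/ (between /e/ and /o/): no rule targets it → [l].
/o/ (word-final) is in the target of rule 1 but the environment (before a voiced consonant) is not met → [o].

[faveːlo]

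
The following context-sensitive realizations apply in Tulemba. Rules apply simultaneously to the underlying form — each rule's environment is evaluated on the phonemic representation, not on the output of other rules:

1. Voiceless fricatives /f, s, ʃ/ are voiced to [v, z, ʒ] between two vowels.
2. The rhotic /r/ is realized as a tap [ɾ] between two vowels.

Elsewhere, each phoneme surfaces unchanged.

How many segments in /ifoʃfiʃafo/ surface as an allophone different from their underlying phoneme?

Segments that undergo a rule: /f/ → [v] (rule 1); /ʃ/ → [ʒ] (rule 1); /f/ → [v] (rule 1).
All other segments surface unchanged.

3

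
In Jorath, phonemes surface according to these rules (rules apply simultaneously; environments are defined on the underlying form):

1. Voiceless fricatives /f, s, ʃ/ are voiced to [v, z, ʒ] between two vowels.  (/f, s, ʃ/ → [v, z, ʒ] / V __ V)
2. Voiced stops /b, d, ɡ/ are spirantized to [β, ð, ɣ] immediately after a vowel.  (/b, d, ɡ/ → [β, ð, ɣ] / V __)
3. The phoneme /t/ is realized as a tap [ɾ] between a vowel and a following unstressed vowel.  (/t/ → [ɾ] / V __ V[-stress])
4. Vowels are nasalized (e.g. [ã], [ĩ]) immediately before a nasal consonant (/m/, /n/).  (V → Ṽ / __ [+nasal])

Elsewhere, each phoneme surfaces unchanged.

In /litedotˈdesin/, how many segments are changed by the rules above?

4

Segments that undergo a rule: /t/ → [ɾ] (rule 3); /d/ → [ð] (rule 2); /s/ → [z] (rule 1); /i/ → [ĩ] (rule 4).
All other segments surface unchanged.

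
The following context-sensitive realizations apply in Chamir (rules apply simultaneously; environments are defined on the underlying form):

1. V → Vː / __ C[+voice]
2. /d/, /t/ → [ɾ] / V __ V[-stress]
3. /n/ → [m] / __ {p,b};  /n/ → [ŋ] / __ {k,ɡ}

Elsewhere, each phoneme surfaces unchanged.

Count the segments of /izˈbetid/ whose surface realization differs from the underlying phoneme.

Segments that undergo a rule: /i/ → [iː] (rule 1); /t/ → [ɾ] (rule 2); /i/ → [iː] (rule 1).
All other segments surface unchanged.

3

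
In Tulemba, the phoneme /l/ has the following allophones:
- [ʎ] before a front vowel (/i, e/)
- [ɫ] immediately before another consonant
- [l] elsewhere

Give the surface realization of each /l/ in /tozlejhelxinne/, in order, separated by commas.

[ʎ], [ɫ]

Occurrence 1 (position 4): before a front vowel (/i, e/) → [ʎ].
Occurrence 2 (position 9): immediately before another consonant → [ɫ].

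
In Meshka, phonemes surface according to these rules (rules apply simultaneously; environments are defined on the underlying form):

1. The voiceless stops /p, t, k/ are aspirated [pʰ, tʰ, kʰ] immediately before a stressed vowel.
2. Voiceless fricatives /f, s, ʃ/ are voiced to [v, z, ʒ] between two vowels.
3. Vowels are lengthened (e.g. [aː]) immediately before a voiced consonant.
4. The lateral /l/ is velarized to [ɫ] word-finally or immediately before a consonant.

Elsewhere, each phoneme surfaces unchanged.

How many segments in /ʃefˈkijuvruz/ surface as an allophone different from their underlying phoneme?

Segments that undergo a rule: /k/ → [kʰ] (rule 1); /i/ → [iː] (rule 3); /u/ → [uː] (rule 3); /u/ → [uː] (rule 3).
All other segments surface unchanged.

4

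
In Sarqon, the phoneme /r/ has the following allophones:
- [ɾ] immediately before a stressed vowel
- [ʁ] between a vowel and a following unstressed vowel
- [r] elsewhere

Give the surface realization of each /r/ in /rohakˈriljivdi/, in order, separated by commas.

[r], [ɾ]

Occurrence 1 (position 1): no conditioning environment matches → elsewhere allophone [r].
Occurrence 2 (position 6): immediately before a stressed vowel → [ɾ].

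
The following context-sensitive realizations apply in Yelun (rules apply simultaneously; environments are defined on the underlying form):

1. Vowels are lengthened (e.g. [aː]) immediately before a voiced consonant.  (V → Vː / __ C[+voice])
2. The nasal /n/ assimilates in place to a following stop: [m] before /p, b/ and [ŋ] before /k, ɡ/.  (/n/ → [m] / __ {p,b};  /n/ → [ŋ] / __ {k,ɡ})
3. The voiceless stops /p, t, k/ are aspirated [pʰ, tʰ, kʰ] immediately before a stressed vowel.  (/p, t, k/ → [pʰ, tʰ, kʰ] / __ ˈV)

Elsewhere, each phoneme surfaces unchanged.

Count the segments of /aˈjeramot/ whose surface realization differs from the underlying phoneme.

Segments that undergo a rule: /a/ → [aː] (rule 1); /e/ → [eː] (rule 1); /a/ → [aː] (rule 1).
All other segments surface unchanged.

3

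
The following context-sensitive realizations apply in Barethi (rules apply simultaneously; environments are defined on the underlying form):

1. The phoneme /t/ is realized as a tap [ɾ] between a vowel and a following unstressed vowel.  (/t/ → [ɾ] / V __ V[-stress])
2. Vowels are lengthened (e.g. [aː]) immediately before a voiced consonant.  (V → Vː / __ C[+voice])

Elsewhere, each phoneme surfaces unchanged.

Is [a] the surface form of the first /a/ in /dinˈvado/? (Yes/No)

Rule 2 applies to /a/ (between /v/ and /d/: before a voiced consonant) → [aː].
The actual realization is [aː], not [a].

No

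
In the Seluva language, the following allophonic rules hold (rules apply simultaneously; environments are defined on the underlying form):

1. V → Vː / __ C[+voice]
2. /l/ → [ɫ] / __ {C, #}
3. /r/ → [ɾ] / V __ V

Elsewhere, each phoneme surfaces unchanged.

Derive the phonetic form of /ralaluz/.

[raːlaːluːz]

/r/ (word-initial) fails the environment for rule 3, so it stays [r].
Rule 1 applies to /a/ (between /r/ and /l/: before a voiced consonant) → [aː].
/l/ (between /a/ and /a/) fails the environment for rule 2, so it stays [l].
/a/ — between /l/ and /l/, before a voiced consonant — surfaces as [aː] (rule 1).
/l/ (between /a/ and /u/): rule 2 targets it, but not word-finally or immediately before a consonant → unchanged [l].
/u/ (between /l/ and /z/) occurs before a voiced consonant → [uː] by rule 1.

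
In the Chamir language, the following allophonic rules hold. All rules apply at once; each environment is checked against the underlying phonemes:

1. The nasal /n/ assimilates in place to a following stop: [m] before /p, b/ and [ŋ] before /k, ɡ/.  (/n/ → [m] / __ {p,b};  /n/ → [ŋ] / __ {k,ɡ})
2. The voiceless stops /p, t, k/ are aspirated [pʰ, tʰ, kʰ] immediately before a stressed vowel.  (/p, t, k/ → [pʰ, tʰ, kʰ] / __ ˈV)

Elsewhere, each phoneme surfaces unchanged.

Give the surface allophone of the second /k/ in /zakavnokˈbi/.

[k]

/k/ — between /o/ and /b/; rule 2 does not apply here → [k].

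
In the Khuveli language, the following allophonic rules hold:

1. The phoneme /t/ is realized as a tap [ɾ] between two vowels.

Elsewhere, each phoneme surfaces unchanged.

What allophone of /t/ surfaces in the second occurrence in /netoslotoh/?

/t/ (between /o/ and /o/): between two vowels, so rule 1 applies → [ɾ].

[ɾ]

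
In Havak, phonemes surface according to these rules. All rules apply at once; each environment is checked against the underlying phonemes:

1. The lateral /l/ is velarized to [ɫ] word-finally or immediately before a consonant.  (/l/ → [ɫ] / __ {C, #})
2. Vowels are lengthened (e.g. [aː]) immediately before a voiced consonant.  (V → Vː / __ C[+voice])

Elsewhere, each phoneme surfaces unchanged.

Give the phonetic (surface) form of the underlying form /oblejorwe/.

/o/ (word-initial) occurs before a voiced consonant → [oː] by rule 2.
/b/ (between /o/ and /l/): no rule targets it → [b].
/l/ (between /b/ and /e/): rule 1 targets it, but not word-finally or immediately before a consonant → unchanged [l].
/e/ meets the environment for rule 2 (before a voiced consonant) → [eː].
/j/ (between /e/ and /o/): no rule targets it → [j].
/o/ (between /j/ and /r/) occurs before a voiced consonant → [oː] by rule 2.
/r/ — not in any rule's target class → [r].
/w/ (between /r/ and /e/): no rule targets it → [w].
/e/ — word-final; rule 2 does not apply here → [e].

[oːbleːjoːrwe]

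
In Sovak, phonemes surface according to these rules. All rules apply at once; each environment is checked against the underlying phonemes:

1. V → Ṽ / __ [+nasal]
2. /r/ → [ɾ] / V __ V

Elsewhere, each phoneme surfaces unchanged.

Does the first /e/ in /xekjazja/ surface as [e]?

/e/ (between /x/ and /k/) fails the environment for rule 1, so it stays [e].
The actual realization is [e], which matches [e].

Yes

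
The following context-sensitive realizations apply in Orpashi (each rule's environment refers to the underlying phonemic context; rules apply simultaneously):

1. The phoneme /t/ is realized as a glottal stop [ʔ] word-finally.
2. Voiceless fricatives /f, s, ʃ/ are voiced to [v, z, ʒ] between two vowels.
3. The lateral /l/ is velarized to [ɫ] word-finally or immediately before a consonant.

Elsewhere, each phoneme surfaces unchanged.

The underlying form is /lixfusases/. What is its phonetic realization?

[lixfuzazes]

/l/ (word-initial): rule 3 targets it, but not word-finally or immediately before a consonant → unchanged [l].
/f/ (between /x/ and /u/) is in the target of rule 2 but the environment (between two vowels) is not met → [f].
/s/ (between /u/ and /a/) occurs between two vowels → [z] by rule 2.
/s/ — between /a/ and /e/, between two vowels — surfaces as [z] (rule 2).
/s/ — word-final; rule 2 does not apply here → [s].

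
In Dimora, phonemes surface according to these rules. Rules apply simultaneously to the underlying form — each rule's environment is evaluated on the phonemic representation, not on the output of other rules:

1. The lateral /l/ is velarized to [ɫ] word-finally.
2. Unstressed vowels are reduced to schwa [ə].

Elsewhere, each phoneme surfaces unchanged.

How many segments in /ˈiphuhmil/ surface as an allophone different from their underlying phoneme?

Segments that undergo a rule: /u/ → [ə] (rule 2); /i/ → [ə] (rule 2); /l/ → [ɫ] (rule 1).
All other segments surface unchanged.

3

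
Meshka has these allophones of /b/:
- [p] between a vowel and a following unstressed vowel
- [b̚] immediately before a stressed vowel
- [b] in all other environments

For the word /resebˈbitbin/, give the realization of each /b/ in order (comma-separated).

Occurrence 1 (position 5): no conditioning environment matches → elsewhere allophone [b].
Occurrence 2 (position 6): immediately before a stressed vowel → [b̚].
Occurrence 3 (position 9): no conditioning environment matches → elsewhere allophone [b].

[b], [b̚], [b]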